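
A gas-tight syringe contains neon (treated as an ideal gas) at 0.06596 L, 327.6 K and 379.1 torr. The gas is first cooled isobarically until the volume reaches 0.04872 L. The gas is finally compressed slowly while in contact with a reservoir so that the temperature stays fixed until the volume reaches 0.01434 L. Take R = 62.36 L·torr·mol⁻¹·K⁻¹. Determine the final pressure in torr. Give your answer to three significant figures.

Isobaric, so V/T is constant: P₂ = P₁; T₂ = T₁·(V₂/V₁) = 242.0 K.
Isothermal, so P V is constant: T₃ = T₂; P₃ = P₂·(V₂/V₃) = 1288 torr.

P₃ ≈ 1.29e+03 torr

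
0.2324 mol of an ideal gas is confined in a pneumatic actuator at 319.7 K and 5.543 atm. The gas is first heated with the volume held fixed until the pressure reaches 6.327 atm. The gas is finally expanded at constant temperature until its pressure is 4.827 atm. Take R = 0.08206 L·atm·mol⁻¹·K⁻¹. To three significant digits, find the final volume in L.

V₃ ≈ 1.44 L

From PV = nRT: V₁ = nRT₁/P₁ = 1.100 L.
Isochoric, so P/T is constant: V₂ = V₁; T₂ = T₁·(P₂/P₁) = 364.9 K.
Isothermal, so P V is constant: T₃ = T₂; V₃ = V₂·(P₂/P₃) = 1.442 L.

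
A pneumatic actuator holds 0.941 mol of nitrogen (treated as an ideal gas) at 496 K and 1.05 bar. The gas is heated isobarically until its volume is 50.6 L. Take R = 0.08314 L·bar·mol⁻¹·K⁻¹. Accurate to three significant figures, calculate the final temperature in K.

T₂ ≈ 679 K

From PV = nRT: V₁ = nRT₁/P₁ = 36.96 L.
P constant ⇒ V ∝ T: P₂ = P₁; T₂ = T₁·(V₂/V₁) = 679.1 K.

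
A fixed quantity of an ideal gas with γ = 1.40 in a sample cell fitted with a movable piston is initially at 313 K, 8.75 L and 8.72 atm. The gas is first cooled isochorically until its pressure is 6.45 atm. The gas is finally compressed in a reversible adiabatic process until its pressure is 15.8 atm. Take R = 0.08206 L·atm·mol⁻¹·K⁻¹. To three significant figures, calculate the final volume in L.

V₃ ≈ 4.61 L

V constant ⇒ P ∝ T: V₂ = V₁; T₂ = T₁·(P₂/P₁) = 231.5 K.
Reversible adiabatic, γ = 1.40: T₃ = T₂·(P₃/P₂)^((γ−1)/γ) = 299.1 K; V₃ = V₂·(P₂/P₃)^(1/γ) = 4.614 L.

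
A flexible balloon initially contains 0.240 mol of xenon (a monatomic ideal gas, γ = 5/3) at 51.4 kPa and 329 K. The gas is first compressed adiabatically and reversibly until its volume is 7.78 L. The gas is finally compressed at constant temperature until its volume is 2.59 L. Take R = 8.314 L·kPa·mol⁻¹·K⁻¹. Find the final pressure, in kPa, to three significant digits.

P₃ ≈ 353 kPa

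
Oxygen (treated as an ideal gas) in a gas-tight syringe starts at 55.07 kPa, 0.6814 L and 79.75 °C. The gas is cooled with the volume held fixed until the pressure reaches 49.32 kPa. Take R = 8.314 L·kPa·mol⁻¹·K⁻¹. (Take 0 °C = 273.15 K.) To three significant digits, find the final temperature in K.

T₂ ≈ 316 K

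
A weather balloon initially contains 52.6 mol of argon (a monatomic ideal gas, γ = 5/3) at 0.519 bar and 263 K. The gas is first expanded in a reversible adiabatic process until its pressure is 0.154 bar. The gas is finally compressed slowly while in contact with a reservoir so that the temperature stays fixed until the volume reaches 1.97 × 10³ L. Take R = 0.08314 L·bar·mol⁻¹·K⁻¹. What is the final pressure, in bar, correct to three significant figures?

From PV = nRT: V₁ = nRT₁/P₁ = 2216 L.
Reversible adiabatic, γ = 5/3: T₂ = T₁·(P₂/P₁)^((γ−1)/γ) = 161.8 K; V₂ = V₁·(P₁/P₂)^(1/γ) = 4594 L.
Isothermal, so P V is constant: T₃ = T₂; P₃ = P₂·(V₂/V₃) = 0.3591 bar.

P₃ ≈ 0.359 bar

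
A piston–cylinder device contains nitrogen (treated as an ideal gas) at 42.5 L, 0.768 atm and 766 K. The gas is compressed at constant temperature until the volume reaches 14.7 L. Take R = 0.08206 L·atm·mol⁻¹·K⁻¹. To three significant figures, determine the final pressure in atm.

P₂ ≈ 2.22 atm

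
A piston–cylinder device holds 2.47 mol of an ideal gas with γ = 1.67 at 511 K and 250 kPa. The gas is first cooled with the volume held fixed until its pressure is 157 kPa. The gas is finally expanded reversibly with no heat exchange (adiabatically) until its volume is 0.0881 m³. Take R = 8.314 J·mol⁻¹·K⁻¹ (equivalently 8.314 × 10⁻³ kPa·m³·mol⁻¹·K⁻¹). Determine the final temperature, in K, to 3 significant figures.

T₃ ≈ 195 K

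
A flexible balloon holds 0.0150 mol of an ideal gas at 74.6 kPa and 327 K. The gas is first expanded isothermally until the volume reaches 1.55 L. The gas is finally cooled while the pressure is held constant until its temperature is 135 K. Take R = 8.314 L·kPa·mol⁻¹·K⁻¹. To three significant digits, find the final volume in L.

From PV = nRT: V₁ = nRT₁/P₁ = 0.5467 L.
T constant ⇒ Boyle's law P V = const: T₂ = T₁; P₂ = P₁·(V₁/V₂) = 26.31 kPa.
P constant ⇒ V ∝ T: P₃ = P₂; V₃ = V₂·(T₃/T₂) = 0.6399 L.

V₃ ≈ 0.640 L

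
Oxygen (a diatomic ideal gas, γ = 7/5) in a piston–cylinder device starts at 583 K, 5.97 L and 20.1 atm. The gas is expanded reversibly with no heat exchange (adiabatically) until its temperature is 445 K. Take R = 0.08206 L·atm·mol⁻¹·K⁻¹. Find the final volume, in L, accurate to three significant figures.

Adiabatic (γ = 7/5), T V^(γ−1) and P V^γ constant: P₂ = P₁·(T₂/T₁)^(γ/(γ−1)) = 7.809 atm; V₂ = V₁·(T₁/T₂)^(1/(γ−1)) = 11.73 L.

V₂ ≈ 11.7 L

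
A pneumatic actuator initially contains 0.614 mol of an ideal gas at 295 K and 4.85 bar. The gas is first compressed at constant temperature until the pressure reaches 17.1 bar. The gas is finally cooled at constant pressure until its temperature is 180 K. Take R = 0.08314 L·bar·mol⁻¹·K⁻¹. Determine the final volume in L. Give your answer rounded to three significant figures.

V₃ ≈ 0.537 L

From PV = nRT: V₁ = nRT₁/P₁ = 3.105 L.
T constant ⇒ Boyle's law P V = const: T₂ = T₁; V₂ = V₁·(P₁/P₂) = 0.8807 L.
P constant ⇒ V ∝ T: P₃ = P₂; V₃ = V₂·(T₃/T₂) = 0.5373 L.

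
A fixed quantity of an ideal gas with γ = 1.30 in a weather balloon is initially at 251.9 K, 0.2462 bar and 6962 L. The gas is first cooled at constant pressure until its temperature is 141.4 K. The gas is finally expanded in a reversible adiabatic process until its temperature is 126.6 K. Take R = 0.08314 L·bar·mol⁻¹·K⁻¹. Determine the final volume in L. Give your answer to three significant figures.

Isobaric, so V/T is constant: P₂ = P₁; V₂ = V₁·(T₂/T₁) = 3908 L.
Reversible adiabatic, γ = 1.30: P₃ = P₂·(T₃/T₂)^(γ/(γ−1)) = 0.1525 bar; V₃ = V₂·(T₂/T₃)^(1/(γ−1)) = 5649 L.

V₃ ≈ 5.65e+03 L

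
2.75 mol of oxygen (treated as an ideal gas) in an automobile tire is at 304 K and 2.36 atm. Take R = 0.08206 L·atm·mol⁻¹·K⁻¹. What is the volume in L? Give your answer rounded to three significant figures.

PV = nRT ⇒ V = nRT/P = (2.75 × 0.08206 × 304) / 2.36

V ≈ 29.1 L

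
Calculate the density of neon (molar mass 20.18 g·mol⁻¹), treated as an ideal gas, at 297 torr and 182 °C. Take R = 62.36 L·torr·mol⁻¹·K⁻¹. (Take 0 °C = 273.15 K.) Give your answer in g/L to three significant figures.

ρ = PM/(RT) = (297 × 20.18) / (62.36 × 455.1)

ρ ≈ 0.211 g/L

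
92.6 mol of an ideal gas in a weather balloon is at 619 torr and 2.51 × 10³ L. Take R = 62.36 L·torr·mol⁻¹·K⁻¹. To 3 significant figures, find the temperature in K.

T ≈ 269 K

PV = nRT ⇒ T = PV/(nR) = (619 × 2.51e+03) / (92.6 × 62.36)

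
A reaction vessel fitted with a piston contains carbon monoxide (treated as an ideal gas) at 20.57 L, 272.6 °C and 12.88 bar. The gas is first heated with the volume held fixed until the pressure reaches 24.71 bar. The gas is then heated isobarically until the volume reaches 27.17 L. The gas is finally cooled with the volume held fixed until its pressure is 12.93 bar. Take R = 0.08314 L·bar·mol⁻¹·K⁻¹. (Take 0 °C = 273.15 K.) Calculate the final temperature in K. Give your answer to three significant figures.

Convert: T₁ = 545.8 K.
Isochoric, so P/T is constant: V₂ = V₁; T₂ = T₁·(P₂/P₁) = 1047 K.
P constant ⇒ V ∝ T: P₃ = P₂; T₃ = T₂·(V₃/V₂) = 1383 K.
V constant ⇒ P ∝ T: V₄ = V₃; T₄ = T₃·(P₄/P₃) = 723.7 K.

T₄ ≈ 724 K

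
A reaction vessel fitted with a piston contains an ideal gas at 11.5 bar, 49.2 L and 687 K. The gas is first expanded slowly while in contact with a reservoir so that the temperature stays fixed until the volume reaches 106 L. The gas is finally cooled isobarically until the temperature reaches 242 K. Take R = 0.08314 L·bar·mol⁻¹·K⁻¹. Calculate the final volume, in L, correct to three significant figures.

V₃ ≈ 37.3 L

Isothermal, so P V is constant: T₂ = T₁; P₂ = P₁·(V₁/V₂) = 5.338 bar.
Isobaric, so V/T is constant: P₃ = P₂; V₃ = V₂·(T₃/T₂) = 37.34 L.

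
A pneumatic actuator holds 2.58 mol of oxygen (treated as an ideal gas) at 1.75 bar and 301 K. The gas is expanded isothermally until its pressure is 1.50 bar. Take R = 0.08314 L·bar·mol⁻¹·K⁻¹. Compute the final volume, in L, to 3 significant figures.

V₂ ≈ 43.0 L

From PV = nRT: V₁ = nRT₁/P₁ = 36.89 L.
T constant ⇒ Boyle's law P V = const: T₂ = T₁; V₂ = V₁·(P₁/P₂) = 43.04 L.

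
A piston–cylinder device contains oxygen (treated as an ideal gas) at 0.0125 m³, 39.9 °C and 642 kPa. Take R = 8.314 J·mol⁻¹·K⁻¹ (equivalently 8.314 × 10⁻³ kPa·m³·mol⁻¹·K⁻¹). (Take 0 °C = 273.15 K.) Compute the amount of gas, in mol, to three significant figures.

n ≈ 3.08 mol

Convert: T = 313.05 K.
PV = nRT ⇒ n = PV/(RT) = (642 × 0.0125) / (8.314 × 10⁻³ × 313.05)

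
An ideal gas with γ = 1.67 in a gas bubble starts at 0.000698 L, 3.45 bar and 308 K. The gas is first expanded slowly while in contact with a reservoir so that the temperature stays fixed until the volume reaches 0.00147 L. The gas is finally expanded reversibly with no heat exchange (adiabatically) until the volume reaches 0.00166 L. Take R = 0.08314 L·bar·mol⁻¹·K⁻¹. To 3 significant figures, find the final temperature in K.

T₃ ≈ 284 K

T constant ⇒ Boyle's law P V = const: T₂ = T₁; P₂ = P₁·(V₁/V₂) = 1.638 bar.
Adiabatic (γ = 1.67), T V^(γ−1) and P V^γ constant: T₃ = T₂·(V₂/V₃)^(γ−1) = 283.9 K; P₃ = P₂·(V₂/V₃)^γ = 1.337 bar.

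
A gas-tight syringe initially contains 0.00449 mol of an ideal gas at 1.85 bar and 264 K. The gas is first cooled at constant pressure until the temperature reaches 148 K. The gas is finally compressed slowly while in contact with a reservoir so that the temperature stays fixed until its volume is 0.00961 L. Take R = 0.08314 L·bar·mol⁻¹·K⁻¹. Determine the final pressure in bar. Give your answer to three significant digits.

P₃ ≈ 5.75 bar

From PV = nRT: V₁ = nRT₁/P₁ = 0.05327 L.
Isobaric, so V/T is constant: P₂ = P₁; V₂ = V₁·(T₂/T₁) = 0.02986 L.
T constant ⇒ Boyle's law P V = const: T₃ = T₂; P₃ = P₂·(V₂/V₃) = 5.749 bar.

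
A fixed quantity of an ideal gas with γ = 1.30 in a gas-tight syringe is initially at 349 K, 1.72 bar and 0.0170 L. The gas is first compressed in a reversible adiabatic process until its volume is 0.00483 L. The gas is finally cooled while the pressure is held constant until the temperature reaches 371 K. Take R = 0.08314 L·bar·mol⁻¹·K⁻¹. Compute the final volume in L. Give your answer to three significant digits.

Reversible adiabatic, γ = 1.30: T₂ = T₁·(V₁/V₂)^(γ−1) = 509.1 K; P₂ = P₁·(V₁/V₂)^γ = 8.830 bar.
Isobaric, so V/T is constant: P₃ = P₂; V₃ = V₂·(T₃/T₂) = 0.003520 L.

V₃ ≈ 0.00352 L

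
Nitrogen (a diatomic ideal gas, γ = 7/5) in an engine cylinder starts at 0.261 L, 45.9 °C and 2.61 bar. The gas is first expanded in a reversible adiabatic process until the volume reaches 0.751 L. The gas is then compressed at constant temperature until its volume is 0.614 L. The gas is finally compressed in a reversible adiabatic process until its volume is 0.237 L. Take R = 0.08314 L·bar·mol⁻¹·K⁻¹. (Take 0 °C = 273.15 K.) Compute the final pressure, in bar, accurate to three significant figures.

Convert: T₁ = 319.0 K.
Adiabatic (γ = 7/5), T V^(γ−1) and P V^γ constant: T₂ = T₁·(V₁/V₂)^(γ−1) = 209.1 K; P₂ = P₁·(V₁/V₂)^γ = 0.5943 bar.
Isothermal, so P V is constant: T₃ = T₂; P₃ = P₂·(V₂/V₃) = 0.7270 bar.
Adiabatic (γ = 7/5), T V^(γ−1) and P V^γ constant: T₄ = T₃·(V₃/V₄)^(γ−1) = 305.9 K; P₄ = P₃·(V₃/V₄)^γ = 2.756 bar.

P₄ ≈ 2.76 bar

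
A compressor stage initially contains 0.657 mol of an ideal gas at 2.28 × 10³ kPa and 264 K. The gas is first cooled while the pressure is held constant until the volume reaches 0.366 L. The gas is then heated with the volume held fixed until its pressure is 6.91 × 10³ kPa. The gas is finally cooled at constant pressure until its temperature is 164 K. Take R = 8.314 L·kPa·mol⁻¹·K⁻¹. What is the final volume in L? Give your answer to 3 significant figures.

V₄ ≈ 0.130 L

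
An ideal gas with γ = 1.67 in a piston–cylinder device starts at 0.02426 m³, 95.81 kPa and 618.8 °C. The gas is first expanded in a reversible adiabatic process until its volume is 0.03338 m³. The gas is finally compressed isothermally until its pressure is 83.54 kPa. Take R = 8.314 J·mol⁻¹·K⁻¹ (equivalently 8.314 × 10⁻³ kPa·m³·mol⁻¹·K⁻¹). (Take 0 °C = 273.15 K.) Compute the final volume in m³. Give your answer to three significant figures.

Convert: T₁ = 891.9 K.
Reversible adiabatic, γ = 1.67: T₂ = T₁·(V₁/V₂)^(γ−1) = 720.2 K; P₂ = P₁·(V₁/V₂)^γ = 56.23 kPa.
Isothermal, so P V is constant: T₃ = T₂; V₃ = V₂·(P₂/P₃) = 0.02247 m³.

V₃ ≈ 0.0225 m³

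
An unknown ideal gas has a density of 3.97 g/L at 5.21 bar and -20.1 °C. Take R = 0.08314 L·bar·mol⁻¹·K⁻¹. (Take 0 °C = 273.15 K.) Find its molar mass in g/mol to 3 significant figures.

M ≈ 16.0 g/mol

ρ = PM/(RT) ⇒ M = ρRT/P = (3.97 × 0.08314 × 253.0) / 5.21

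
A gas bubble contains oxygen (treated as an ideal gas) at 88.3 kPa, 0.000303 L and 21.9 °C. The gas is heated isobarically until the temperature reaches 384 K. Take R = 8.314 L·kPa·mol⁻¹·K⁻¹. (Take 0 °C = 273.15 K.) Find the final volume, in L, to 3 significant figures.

V₂ ≈ 0.000394 L

Convert: T₁ = 295.0 K.
Isobaric, so V/T is constant: P₂ = P₁; V₂ = V₁·(T₂/T₁) = 0.0003943 L.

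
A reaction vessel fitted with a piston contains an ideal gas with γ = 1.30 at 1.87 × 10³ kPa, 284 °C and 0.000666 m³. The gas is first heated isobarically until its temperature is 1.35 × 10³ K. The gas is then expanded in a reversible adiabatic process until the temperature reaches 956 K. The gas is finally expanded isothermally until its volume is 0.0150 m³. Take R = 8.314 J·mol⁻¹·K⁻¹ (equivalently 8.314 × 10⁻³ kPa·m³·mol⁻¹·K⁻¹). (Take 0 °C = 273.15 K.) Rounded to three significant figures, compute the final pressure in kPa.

Convert: T₁ = 557.1 K.
P constant ⇒ V ∝ T: P₂ = P₁; V₂ = V₁·(T₂/T₁) = 0.001614 m³.
Reversible adiabatic, γ = 1.30: P₃ = P₂·(T₃/T₂)^(γ/(γ−1)) = 419.2 kPa; V₃ = V₂·(T₂/T₃)^(1/(γ−1)) = 0.005098 m³.
T constant ⇒ Boyle's law P V = const: T₄ = T₃; P₄ = P₃·(V₃/V₄) = 142.5 kPa.

P₄ ≈ 142 kPa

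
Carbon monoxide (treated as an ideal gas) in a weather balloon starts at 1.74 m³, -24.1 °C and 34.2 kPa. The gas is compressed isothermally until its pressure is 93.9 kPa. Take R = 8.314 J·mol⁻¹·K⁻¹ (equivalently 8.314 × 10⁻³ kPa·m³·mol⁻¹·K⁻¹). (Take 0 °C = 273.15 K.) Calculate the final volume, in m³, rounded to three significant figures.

Convert: T₁ = 249.0 K.
Isothermal, so P V is constant: T₂ = T₁; V₂ = V₁·(P₁/P₂) = 0.6337 m³.

V₂ ≈ 0.634 m³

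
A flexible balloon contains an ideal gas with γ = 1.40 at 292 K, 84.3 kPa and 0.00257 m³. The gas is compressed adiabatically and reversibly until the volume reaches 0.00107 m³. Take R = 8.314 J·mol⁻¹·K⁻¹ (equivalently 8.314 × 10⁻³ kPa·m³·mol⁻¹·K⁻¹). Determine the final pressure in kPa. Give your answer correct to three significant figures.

P₂ ≈ 287 kPa

Reversible adiabatic, γ = 1.40: T₂ = T₁·(V₁/V₂)^(γ−1) = 414.6 K; P₂ = P₁·(V₁/V₂)^γ = 287.5 kPa.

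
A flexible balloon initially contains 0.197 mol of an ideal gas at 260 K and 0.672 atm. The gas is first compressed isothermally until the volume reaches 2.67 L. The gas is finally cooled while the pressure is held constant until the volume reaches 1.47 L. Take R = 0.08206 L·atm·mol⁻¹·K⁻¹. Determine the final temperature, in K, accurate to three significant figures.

From PV = nRT: V₁ = nRT₁/P₁ = 6.255 L.
T constant ⇒ Boyle's law P V = const: T₂ = T₁; P₂ = P₁·(V₁/V₂) = 1.574 atm.
Isobaric, so V/T is constant: P₃ = P₂; T₃ = T₂·(V₃/V₂) = 143.1 K.

T₃ ≈ 143 K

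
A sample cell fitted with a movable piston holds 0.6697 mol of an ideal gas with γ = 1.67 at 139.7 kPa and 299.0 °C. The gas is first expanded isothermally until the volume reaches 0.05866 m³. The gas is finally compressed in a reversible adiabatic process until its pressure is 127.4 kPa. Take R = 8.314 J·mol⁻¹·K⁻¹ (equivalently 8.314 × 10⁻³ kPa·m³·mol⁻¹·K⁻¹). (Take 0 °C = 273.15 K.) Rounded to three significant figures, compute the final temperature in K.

Convert: T₁ = 572.1 K.
From PV = nRT: V₁ = nRT₁/P₁ = 0.02280 m³.
Isothermal, so P V is constant: T₂ = T₁; P₂ = P₁·(V₁/V₂) = 54.31 kPa.
Adiabatic (γ = 1.67), T V^(γ−1) and P V^γ constant: T₃ = T₂·(P₃/P₂)^((γ−1)/γ) = 805.5 K; V₃ = V₂·(P₂/P₃)^(1/γ) = 0.03520 m³.

T₃ ≈ 806 K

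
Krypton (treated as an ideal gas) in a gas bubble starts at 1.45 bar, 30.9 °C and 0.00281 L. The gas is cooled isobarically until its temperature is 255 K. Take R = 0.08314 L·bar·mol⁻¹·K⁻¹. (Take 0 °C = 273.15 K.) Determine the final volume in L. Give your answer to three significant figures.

V₂ ≈ 0.00236 L

Convert: T₁ = 304.0 K.
P constant ⇒ V ∝ T: P₂ = P₁; V₂ = V₁·(T₂/T₁) = 0.002357 L.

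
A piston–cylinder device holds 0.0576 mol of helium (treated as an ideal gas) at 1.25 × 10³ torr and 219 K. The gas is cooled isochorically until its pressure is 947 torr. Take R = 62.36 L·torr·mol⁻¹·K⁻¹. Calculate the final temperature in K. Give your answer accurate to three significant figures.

From PV = nRT: V₁ = nRT₁/P₁ = 0.6293 L.
V constant ⇒ P ∝ T: V₂ = V₁; T₂ = T₁·(P₂/P₁) = 165.9 K.

T₂ ≈ 166 K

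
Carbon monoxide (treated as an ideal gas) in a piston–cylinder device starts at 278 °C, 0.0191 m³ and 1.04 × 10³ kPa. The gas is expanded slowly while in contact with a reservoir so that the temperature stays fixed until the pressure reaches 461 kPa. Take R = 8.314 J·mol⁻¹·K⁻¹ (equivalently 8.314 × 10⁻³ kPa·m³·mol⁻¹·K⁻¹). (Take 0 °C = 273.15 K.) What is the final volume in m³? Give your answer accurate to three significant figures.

Convert: T₁ = 551.1 K.
T constant ⇒ Boyle's law P V = const: T₂ = T₁; V₂ = V₁·(P₁/P₂) = 0.04309 m³.

V₂ ≈ 0.0431 m³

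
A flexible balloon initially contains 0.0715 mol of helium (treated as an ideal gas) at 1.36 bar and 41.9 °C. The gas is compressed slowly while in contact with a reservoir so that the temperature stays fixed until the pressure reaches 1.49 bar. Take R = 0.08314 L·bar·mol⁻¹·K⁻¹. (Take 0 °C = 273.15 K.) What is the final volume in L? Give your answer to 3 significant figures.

V₂ ≈ 1.26 L

Convert: T₁ = 315.0 K.
From PV = nRT: V₁ = nRT₁/P₁ = 1.377 L.
Isothermal, so P V is constant: T₂ = T₁; V₂ = V₁·(P₁/P₂) = 1.257 L.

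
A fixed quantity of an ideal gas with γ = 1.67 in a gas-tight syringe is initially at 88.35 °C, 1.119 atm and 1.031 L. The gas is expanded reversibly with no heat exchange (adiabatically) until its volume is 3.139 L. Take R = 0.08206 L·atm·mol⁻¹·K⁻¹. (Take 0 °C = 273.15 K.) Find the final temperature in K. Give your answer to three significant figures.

T₂ ≈ 171 K

Convert: T₁ = 361.5 K.
Reversible adiabatic, γ = 1.67: T₂ = T₁·(V₁/V₂)^(γ−1) = 171.5 K; P₂ = P₁·(V₁/V₂)^γ = 0.1743 atm.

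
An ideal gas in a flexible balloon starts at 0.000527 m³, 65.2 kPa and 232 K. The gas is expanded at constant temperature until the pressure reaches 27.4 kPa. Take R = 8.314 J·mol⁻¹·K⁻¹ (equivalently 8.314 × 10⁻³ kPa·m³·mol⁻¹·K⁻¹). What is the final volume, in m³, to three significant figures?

V₂ ≈ 0.00125 m³

T constant ⇒ Boyle's law P V = const: T₂ = T₁; V₂ = V₁·(P₁/P₂) = 0.001254 m³.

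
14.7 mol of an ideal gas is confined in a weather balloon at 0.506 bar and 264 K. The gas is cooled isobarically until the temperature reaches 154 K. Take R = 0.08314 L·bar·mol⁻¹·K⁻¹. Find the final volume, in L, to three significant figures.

V₂ ≈ 372 L

From PV = nRT: V₁ = nRT₁/P₁ = 637.6 L.
P constant ⇒ V ∝ T: P₂ = P₁; V₂ = V₁·(T₂/T₁) = 372.0 L.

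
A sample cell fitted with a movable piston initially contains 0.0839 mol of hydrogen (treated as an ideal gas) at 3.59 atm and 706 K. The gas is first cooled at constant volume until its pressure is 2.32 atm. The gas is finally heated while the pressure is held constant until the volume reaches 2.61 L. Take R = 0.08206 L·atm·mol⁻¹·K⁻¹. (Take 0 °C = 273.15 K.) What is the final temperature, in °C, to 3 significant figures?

T₃ ≈ 606 °C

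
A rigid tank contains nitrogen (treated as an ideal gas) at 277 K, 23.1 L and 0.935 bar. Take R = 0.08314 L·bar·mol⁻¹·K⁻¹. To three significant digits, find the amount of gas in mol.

PV = nRT ⇒ n = PV/(RT) = (0.935 × 23.1) / (0.08314 × 277)

n ≈ 0.938 mol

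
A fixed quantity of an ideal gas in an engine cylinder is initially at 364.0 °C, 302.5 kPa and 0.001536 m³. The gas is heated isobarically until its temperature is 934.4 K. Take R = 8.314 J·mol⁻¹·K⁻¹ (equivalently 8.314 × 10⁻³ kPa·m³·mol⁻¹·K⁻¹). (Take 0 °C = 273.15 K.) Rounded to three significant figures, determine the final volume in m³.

Convert: T₁ = 637.1 K.
P constant ⇒ V ∝ T: P₂ = P₁; V₂ = V₁·(T₂/T₁) = 0.002253 m³.

V₂ ≈ 0.00225 m³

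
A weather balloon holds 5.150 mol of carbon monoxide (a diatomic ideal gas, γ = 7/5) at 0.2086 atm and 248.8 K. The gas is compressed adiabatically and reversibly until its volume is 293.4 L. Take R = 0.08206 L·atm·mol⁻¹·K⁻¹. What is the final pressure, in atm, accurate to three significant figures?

From PV = nRT: V₁ = nRT₁/P₁ = 504.1 L.
Reversible adiabatic, γ = 7/5: T₂ = T₁·(V₁/V₂)^(γ−1) = 308.9 K; P₂ = P₁·(V₁/V₂)^γ = 0.4450 atm.

P₂ ≈ 0.445 atm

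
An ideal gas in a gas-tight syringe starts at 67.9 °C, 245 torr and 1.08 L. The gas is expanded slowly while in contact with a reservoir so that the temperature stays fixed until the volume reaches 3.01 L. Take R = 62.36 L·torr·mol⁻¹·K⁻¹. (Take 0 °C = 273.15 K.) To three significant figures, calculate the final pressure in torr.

Convert: T₁ = 341.0 K.
Isothermal, so P V is constant: T₂ = T₁; P₂ = P₁·(V₁/V₂) = 87.91 torr.

P₂ ≈ 87.9 torr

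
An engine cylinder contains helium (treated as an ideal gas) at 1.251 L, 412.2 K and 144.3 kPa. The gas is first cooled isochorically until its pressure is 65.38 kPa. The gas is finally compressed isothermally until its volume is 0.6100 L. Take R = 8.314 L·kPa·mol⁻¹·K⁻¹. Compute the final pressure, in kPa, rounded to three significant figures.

P₃ ≈ 134 kPa

V constant ⇒ P ∝ T: V₂ = V₁; T₂ = T₁·(P₂/P₁) = 186.8 K.
Isothermal, so P V is constant: T₃ = T₂; P₃ = P₂·(V₂/V₃) = 134.1 kPa.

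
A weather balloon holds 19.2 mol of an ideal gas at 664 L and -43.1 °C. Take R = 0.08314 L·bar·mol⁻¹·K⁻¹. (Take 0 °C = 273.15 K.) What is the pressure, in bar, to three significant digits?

P ≈ 0.553 bar

Convert: T = 230.05 K.
PV = nRT ⇒ P = nRT/V = (19.2 × 0.08314 × 230.05) / 664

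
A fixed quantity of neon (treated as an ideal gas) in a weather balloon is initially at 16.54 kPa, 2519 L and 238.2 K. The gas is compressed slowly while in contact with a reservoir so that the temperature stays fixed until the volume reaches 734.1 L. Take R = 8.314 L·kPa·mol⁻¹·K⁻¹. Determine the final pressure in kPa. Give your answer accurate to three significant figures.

Isothermal, so P V is constant: T₂ = T₁; P₂ = P₁·(V₁/V₂) = 56.76 kPa.

P₂ ≈ 56.8 kPa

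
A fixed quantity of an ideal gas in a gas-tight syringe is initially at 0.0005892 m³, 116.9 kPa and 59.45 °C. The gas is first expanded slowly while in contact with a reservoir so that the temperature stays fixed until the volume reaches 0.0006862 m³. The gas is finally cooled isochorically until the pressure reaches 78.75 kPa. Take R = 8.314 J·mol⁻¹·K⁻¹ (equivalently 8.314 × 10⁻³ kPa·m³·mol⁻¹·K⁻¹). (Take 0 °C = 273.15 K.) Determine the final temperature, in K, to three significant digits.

T₃ ≈ 261 K

Convert: T₁ = 332.6 K.
Isothermal, so P V is constant: T₂ = T₁; P₂ = P₁·(V₁/V₂) = 100.4 kPa.
Isochoric, so P/T is constant: V₃ = V₂; T₃ = T₂·(P₃/P₂) = 260.9 K.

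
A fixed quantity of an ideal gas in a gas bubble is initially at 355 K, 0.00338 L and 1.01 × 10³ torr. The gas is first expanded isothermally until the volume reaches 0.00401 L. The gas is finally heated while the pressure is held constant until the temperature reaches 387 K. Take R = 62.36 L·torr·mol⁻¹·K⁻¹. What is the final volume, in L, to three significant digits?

V₃ ≈ 0.00437 L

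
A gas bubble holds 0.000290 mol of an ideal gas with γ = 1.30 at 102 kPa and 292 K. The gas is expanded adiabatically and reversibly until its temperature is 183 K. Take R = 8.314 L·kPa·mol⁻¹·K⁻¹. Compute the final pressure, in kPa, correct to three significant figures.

From PV = nRT: V₁ = nRT₁/P₁ = 0.006902 L.
Adiabatic (γ = 1.30), T V^(γ−1) and P V^γ constant: P₂ = P₁·(T₂/T₁)^(γ/(γ−1)) = 13.47 kPa; V₂ = V₁·(T₁/T₂)^(1/(γ−1)) = 0.03277 L.

P₂ ≈ 13.5 kPa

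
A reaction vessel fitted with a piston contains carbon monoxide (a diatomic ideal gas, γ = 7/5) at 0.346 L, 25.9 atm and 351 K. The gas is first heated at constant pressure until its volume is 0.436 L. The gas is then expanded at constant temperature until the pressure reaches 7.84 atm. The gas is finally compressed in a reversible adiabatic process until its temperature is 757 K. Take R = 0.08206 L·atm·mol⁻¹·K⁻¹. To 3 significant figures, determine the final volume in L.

P constant ⇒ V ∝ T: P₂ = P₁; T₂ = T₁·(V₂/V₁) = 442.3 K.
Isothermal, so P V is constant: T₃ = T₂; V₃ = V₂·(P₂/P₃) = 1.440 L.
Reversible adiabatic, γ = 7/5: P₄ = P₃·(T₄/T₃)^(γ/(γ−1)) = 51.42 atm; V₄ = V₃·(T₃/T₄)^(1/(γ−1)) = 0.3759 L.

V₄ ≈ 0.376 L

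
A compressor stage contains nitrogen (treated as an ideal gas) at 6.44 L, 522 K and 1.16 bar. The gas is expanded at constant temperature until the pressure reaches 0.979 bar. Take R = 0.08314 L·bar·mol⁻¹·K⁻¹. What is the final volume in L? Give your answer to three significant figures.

V₂ ≈ 7.63 L

Isothermal, so P V is constant: T₂ = T₁; V₂ = V₁·(P₁/P₂) = 7.631 L.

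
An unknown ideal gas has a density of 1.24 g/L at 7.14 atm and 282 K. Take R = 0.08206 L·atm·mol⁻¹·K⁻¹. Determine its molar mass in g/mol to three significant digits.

M ≈ 4.02 g/mol

ρ = PM/(RT) ⇒ M = ρRT/P = (1.24 × 0.08206 × 282.0) / 7.14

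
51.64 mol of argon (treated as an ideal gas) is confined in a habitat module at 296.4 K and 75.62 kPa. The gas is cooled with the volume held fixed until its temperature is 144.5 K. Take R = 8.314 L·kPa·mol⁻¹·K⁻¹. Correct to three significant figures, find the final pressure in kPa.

P₂ ≈ 36.9 kPa

From PV = nRT: V₁ = nRT₁/P₁ = 1683 L.
V constant ⇒ P ∝ T: V₂ = V₁; P₂ = P₁·(T₂/T₁) = 36.87 kPa.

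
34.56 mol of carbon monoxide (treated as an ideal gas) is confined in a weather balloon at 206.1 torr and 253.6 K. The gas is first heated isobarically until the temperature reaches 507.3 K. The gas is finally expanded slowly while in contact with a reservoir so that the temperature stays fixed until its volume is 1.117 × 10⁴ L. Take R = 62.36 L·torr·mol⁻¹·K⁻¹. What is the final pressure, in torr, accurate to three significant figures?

P₃ ≈ 97.9 torr

From PV = nRT: V₁ = nRT₁/P₁ = 2652 L.
Isobaric, so V/T is constant: P₂ = P₁; V₂ = V₁·(T₂/T₁) = 5305 L.
Isothermal, so P V is constant: T₃ = T₂; P₃ = P₂·(V₂/V₃) = 97.88 torr.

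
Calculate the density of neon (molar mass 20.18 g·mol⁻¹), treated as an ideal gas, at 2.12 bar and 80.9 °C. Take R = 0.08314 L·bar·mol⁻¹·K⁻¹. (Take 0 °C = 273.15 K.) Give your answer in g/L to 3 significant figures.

ρ ≈ 1.45 g/L

ρ = PM/(RT) = (2.12 × 20.18) / (0.08314 × 354.0)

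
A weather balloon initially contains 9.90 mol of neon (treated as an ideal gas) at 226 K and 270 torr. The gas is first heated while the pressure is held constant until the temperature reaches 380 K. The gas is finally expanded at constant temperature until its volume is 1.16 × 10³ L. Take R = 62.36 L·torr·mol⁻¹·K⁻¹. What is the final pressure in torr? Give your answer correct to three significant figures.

P₃ ≈ 202 torr

From PV = nRT: V₁ = nRT₁/P₁ = 516.8 L.
Isobaric, so V/T is constant: P₂ = P₁; V₂ = V₁·(T₂/T₁) = 868.9 L.
Isothermal, so P V is constant: T₃ = T₂; P₃ = P₂·(V₂/V₃) = 202.2 torr.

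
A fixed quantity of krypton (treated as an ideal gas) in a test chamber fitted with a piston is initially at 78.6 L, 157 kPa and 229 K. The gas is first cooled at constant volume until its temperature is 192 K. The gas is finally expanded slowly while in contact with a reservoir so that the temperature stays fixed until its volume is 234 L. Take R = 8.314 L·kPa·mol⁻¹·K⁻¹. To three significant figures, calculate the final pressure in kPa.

P₃ ≈ 44.2 kPa

Isochoric, so P/T is constant: V₂ = V₁; P₂ = P₁·(T₂/T₁) = 131.6 kPa.
Isothermal, so P V is constant: T₃ = T₂; P₃ = P₂·(V₂/V₃) = 44.22 kPa.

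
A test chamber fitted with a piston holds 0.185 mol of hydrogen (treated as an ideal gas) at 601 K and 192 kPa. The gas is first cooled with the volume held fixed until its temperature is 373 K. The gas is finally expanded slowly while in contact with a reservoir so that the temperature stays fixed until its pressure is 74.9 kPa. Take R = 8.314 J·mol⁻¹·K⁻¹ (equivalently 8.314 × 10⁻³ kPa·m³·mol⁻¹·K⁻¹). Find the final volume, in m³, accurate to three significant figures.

From PV = nRT: V₁ = nRT₁/P₁ = 0.004815 m³.
V constant ⇒ P ∝ T: V₂ = V₁; P₂ = P₁·(T₂/T₁) = 119.2 kPa.
Isothermal, so P V is constant: T₃ = T₂; V₃ = V₂·(P₂/P₃) = 0.007660 m³.

V₃ ≈ 0.00766 m³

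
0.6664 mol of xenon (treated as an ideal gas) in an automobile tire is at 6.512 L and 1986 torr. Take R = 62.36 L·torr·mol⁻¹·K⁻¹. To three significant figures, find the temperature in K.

PV = nRT ⇒ T = PV/(nR) = (1986 × 6.512) / (0.6664 × 62.36)

T ≈ 311 K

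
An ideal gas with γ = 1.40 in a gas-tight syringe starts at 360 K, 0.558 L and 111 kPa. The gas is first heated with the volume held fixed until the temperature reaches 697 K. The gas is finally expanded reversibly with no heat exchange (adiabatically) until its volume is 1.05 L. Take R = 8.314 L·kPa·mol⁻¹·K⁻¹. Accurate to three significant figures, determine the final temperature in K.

T₃ ≈ 541 K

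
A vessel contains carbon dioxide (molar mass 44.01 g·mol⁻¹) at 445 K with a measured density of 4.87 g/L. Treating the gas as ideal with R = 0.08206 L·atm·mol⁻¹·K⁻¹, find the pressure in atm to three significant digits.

ρ = PM/(RT) ⇒ P = ρRT/M = (4.87 × 0.08206 × 445.0) / 44.01

P ≈ 4.04 atm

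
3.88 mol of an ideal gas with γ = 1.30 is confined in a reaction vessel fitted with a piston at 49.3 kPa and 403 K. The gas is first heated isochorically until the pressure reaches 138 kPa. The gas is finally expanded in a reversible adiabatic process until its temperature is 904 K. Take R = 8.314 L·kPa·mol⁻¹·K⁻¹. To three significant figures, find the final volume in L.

From PV = nRT: V₁ = nRT₁/P₁ = 263.7 L.
Isochoric, so P/T is constant: V₂ = V₁; T₂ = T₁·(P₂/P₁) = 1128 K.
Adiabatic (γ = 1.30), T V^(γ−1) and P V^γ constant: P₃ = P₂·(T₃/T₂)^(γ/(γ−1)) = 52.86 kPa; V₃ = V₂·(T₂/T₃)^(1/(γ−1)) = 551.6 L.

V₃ ≈ 552 L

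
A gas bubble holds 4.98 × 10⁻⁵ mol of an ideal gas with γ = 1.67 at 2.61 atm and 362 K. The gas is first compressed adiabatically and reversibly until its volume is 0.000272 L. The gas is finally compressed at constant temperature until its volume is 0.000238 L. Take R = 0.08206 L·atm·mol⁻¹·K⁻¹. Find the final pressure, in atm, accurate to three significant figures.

From PV = nRT: V₁ = nRT₁/P₁ = 0.0005668 L.
Adiabatic (γ = 1.67), T V^(γ−1) and P V^γ constant: T₂ = T₁·(V₁/V₂)^(γ−1) = 592.0 K; P₂ = P₁·(V₁/V₂)^γ = 8.895 atm.
T constant ⇒ Boyle's law P V = const: T₃ = T₂; P₃ = P₂·(V₂/V₃) = 10.17 atm.

P₃ ≈ 10.2 atm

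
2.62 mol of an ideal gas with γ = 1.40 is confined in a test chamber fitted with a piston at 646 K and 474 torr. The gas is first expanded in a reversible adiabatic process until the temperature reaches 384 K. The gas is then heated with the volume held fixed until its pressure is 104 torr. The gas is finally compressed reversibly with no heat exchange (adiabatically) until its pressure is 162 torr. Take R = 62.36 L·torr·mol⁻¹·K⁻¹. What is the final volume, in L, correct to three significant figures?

From PV = nRT: V₁ = nRT₁/P₁ = 222.7 L.
Adiabatic (γ = 1.40), T V^(γ−1) and P V^γ constant: P₂ = P₁·(T₂/T₁)^(γ/(γ−1)) = 76.76 torr; V₂ = V₁·(T₁/T₂)^(1/(γ−1)) = 817.4 L.
Isochoric, so P/T is constant: V₃ = V₂; T₃ = T₂·(P₃/P₂) = 520.3 K.
Reversible adiabatic, γ = 1.40: T₄ = T₃·(P₄/P₃)^((γ−1)/γ) = 590.5 K; V₄ = V₃·(P₃/P₄)^(1/γ) = 595.6 L.

V₄ ≈ 596 L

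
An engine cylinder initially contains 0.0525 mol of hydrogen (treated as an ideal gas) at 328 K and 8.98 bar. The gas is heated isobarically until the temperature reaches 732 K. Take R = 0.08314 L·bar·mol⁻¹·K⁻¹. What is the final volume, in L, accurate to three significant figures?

From PV = nRT: V₁ = nRT₁/P₁ = 0.1594 L.
P constant ⇒ V ∝ T: P₂ = P₁; V₂ = V₁·(T₂/T₁) = 0.3558 L.

V₂ ≈ 0.356 L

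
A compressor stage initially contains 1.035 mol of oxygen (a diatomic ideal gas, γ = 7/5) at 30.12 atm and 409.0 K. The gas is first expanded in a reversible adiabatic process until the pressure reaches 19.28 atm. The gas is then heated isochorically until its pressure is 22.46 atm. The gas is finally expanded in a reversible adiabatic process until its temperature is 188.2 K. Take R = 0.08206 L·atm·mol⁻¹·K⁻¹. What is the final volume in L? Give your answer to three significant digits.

V₄ ≈ 11.8 L

From PV = nRT: V₁ = nRT₁/P₁ = 1.153 L.
Adiabatic (γ = 7/5), T V^(γ−1) and P V^γ constant: T₂ = T₁·(P₂/P₁)^((γ−1)/γ) = 360.1 K; V₂ = V₁·(P₁/P₂)^(1/γ) = 1.586 L.
Isochoric, so P/T is constant: V₃ = V₂; T₃ = T₂·(P₃/P₂) = 419.4 K.
Adiabatic (γ = 7/5), T V^(γ−1) and P V^γ constant: P₄ = P₃·(T₄/T₃)^(γ/(γ−1)) = 1.359 atm; V₄ = V₃·(T₃/T₄)^(1/(γ−1)) = 11.76 L.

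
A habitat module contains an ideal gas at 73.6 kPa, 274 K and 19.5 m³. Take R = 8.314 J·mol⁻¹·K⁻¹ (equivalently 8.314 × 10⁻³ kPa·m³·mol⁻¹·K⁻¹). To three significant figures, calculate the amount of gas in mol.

n ≈ 630 mol

PV = nRT ⇒ n = PV/(RT) = (73.6 × 19.5) / (8.314 × 10⁻³ × 274)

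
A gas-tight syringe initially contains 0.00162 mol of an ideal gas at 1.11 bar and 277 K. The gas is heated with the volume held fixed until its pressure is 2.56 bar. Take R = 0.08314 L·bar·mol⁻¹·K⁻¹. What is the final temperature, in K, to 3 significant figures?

From PV = nRT: V₁ = nRT₁/P₁ = 0.03361 L.
Isochoric, so P/T is constant: V₂ = V₁; T₂ = T₁·(P₂/P₁) = 638.8 K.

T₂ ≈ 639 K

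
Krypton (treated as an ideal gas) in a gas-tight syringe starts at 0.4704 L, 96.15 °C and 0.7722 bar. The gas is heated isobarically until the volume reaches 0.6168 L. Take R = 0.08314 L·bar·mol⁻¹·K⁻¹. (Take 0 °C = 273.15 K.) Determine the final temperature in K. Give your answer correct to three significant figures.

Convert: T₁ = 369.3 K.
Isobaric, so V/T is constant: P₂ = P₁; T₂ = T₁·(V₂/V₁) = 484.2 K.

T₂ ≈ 484 K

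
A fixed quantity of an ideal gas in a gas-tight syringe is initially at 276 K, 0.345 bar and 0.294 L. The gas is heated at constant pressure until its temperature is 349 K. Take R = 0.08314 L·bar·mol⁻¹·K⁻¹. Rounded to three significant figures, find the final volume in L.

P constant ⇒ V ∝ T: P₂ = P₁; V₂ = V₁·(T₂/T₁) = 0.3718 L.

V₂ ≈ 0.372 L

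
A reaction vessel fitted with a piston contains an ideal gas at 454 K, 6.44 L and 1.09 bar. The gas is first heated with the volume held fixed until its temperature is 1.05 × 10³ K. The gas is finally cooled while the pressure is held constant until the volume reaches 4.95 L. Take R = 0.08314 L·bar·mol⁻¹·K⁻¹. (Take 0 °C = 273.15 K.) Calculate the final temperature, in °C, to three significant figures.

Isochoric, so P/T is constant: V₂ = V₁; P₂ = P₁·(T₂/T₁) = 2.521 bar.
P constant ⇒ V ∝ T: P₃ = P₂; T₃ = T₂·(V₃/V₂) = 807.1 K.

T₃ ≈ 534 °C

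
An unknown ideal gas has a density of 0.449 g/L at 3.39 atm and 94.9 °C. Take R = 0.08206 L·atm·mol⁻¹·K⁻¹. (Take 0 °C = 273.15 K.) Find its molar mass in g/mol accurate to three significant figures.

M ≈ 4.00 g/mol

ρ = PM/(RT) ⇒ M = ρRT/P = (0.449 × 0.08206 × 368.0) / 3.39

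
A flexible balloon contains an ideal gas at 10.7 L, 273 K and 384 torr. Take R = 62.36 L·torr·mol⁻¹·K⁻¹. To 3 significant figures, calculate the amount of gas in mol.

n ≈ 0.241 mol

PV = nRT ⇒ n = PV/(RT) = (384 × 10.7) / (62.36 × 273)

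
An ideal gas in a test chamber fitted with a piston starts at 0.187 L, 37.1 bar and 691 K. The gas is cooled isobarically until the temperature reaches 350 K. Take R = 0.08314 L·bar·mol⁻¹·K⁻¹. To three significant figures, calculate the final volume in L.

V₂ ≈ 0.0947 L

P constant ⇒ V ∝ T: P₂ = P₁; V₂ = V₁·(T₂/T₁) = 0.09472 L.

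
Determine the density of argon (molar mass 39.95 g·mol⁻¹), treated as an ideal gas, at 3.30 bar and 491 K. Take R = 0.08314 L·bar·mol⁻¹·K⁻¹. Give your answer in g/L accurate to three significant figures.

ρ = PM/(RT) = (3.30 × 39.95) / (0.08314 × 491.0)

ρ ≈ 3.23 g/L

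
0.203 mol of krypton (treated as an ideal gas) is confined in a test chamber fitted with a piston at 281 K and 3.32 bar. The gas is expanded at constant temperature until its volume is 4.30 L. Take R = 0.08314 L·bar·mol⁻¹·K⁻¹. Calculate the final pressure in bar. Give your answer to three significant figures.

P₂ ≈ 1.10 bar

From PV = nRT: V₁ = nRT₁/P₁ = 1.428 L.
T constant ⇒ Boyle's law P V = const: T₂ = T₁; P₂ = P₁·(V₁/V₂) = 1.103 bar.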